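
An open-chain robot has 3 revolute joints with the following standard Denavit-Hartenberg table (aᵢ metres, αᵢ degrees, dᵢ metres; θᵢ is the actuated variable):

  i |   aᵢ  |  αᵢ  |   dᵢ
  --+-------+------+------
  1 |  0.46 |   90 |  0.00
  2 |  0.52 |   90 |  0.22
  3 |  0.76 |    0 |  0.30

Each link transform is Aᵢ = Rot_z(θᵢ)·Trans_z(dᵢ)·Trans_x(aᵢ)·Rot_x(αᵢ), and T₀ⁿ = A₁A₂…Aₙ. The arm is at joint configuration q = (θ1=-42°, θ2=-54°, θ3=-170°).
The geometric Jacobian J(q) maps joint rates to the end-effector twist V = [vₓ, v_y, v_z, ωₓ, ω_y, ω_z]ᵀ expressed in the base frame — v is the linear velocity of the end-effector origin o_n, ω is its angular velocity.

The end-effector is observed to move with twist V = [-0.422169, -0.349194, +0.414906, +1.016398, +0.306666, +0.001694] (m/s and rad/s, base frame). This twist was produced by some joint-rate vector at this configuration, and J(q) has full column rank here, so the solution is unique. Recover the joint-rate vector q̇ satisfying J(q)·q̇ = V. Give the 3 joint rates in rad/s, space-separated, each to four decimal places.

-0.3980 -0.9080 -0.6800

o_n = [0.0028, -0.1210, 0.0085]
J₁: ẑ×o_n = [0.1210, 0.0028, -0.0000], ω = ẑ
J2: z=[-0.6691, -0.7431, 0.0000] o=[0.3418, -0.3078, 0.0000] → [-0.0063, 0.0057, -0.3770, -0.6691, -0.7431, 0.0000]
J3: z=[-0.6012, 0.5413, -0.5878] o=[0.4218, -0.6758, -0.4207] → [0.5585, 0.5043, -0.1068, -0.6012, 0.5413, -0.5878]
q̇ = J⁺·V = [-0.3980, -0.9080, -0.6800]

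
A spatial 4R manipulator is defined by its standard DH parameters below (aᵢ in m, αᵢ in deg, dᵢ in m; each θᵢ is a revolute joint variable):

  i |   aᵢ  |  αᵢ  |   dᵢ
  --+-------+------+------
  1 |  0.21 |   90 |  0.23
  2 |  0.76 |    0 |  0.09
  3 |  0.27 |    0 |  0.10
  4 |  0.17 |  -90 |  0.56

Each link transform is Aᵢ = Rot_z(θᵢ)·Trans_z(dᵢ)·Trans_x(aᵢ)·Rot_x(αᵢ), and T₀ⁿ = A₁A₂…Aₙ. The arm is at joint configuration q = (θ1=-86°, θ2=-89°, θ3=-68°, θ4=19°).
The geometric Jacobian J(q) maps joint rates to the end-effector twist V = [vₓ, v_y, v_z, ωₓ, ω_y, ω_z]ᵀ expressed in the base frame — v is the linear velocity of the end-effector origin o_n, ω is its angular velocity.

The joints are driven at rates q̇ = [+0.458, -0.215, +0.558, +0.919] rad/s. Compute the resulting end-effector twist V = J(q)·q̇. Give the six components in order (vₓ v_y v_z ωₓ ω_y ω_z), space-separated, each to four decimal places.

-0.0442 -0.3638 -0.2475 -1.2589 -0.0880 0.4580

o_n = [-0.7587, 0.0989, -0.7491]
J₁: ẑ×o_n = [-0.0989, -0.7587, 0.0000], ω = ẑ
J2: z=[-0.9976, -0.0698, 0.0000] o=[0.0146, -0.2095, 0.2300] → [0.0683, -0.9767, -0.3616, -0.9976, -0.0698, 0.0000]
J3: z=[-0.9976, -0.0698, 0.0000] o=[-0.0742, -0.2290, -0.5299] → [0.0153, -0.2187, -0.3749, -0.9976, -0.0698, 0.0000]
J4: z=[-0.9976, -0.0698, 0.0000] o=[-0.1913, 0.0120, -0.6354] → [0.0079, -0.1135, -0.1263, -0.9976, -0.0698, 0.0000]
V = J·q̇ = [-0.0442, -0.3638, -0.2475, -1.2589, -0.0880, 0.4580]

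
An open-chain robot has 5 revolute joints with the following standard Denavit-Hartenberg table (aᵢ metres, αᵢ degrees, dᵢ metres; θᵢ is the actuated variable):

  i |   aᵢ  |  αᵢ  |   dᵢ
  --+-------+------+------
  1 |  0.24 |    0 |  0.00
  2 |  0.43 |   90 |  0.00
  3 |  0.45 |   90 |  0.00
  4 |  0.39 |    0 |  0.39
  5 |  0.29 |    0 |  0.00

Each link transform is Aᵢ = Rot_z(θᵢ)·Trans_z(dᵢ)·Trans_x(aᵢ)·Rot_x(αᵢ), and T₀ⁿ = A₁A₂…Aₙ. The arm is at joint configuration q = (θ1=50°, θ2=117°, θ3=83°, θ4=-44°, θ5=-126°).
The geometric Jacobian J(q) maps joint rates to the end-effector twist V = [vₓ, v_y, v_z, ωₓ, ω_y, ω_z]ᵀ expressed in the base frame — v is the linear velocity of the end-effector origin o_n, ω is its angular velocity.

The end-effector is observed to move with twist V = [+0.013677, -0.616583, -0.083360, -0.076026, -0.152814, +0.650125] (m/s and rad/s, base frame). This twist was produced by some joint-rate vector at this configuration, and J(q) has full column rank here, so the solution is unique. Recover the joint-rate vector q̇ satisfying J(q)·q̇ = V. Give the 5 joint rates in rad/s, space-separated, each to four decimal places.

o_n = [-0.7670, 0.0668, 0.3941]
J₁: ẑ×o_n = [-0.0668, -0.7670, 0.0000], ω = ẑ
J2: z=[0.0000, 0.0000, 1.0000] o=[0.1543, 0.1839, 0.0000] → [0.1170, -0.9213, 0.0000, 0.0000, 0.0000, 1.0000]
J3: z=[0.2250, 0.9744, 0.0000] o=[-0.2647, 0.2806, 0.0000] → [0.3840, -0.0887, 0.4413, 0.2250, 0.9744, 0.0000]
J4: z=[-0.9671, 0.2233, -0.1219] o=[-0.3181, 0.2929, 0.4466] → [-0.0393, 0.0039, 0.3189, -0.9671, 0.2233, -0.1219]
J5: z=[-0.9671, 0.2233, -0.1219] o=[-0.7896, 0.1237, 0.6776] → [-0.0702, -0.2769, 0.0500, -0.9671, 0.2233, -0.1219]
q̇ = J⁺·V = [-0.0270, 0.6820, -0.1660, -0.0450, 0.0850]

-0.0270 0.6820 -0.1660 -0.0450 0.0850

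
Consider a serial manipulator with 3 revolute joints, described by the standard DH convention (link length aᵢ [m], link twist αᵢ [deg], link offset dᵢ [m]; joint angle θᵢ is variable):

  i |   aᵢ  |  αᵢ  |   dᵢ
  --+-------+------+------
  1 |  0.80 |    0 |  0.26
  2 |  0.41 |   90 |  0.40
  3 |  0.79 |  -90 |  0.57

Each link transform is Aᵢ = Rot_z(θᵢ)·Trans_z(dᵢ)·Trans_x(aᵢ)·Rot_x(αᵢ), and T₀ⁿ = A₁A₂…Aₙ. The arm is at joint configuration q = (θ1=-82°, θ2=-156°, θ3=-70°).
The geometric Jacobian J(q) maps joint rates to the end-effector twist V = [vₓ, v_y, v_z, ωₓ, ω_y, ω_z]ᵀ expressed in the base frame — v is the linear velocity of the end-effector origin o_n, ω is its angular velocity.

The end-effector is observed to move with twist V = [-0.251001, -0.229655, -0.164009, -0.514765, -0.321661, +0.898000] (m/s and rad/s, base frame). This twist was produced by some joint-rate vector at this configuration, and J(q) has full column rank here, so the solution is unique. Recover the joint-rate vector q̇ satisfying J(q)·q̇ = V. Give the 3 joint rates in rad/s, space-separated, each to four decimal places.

0.3780 0.5200 -0.6070

o_n = [0.2343, 0.0867, -0.0824]
J₁: ẑ×o_n = [-0.0867, 0.2343, 0.0000], ω = ẑ
J2: z=[0.0000, 0.0000, 1.0000] o=[0.1113, -0.7922, 0.2600] → [-0.8789, 0.1229, 0.0000, 0.0000, 0.0000, 1.0000]
J3: z=[0.8480, 0.5299, 0.0000] o=[-0.1059, -0.4445, 0.6600] → [-0.3934, 0.6296, 0.2702, 0.8480, 0.5299, 0.0000]
q̇ = J⁺·V = [0.3780, 0.5200, -0.6070]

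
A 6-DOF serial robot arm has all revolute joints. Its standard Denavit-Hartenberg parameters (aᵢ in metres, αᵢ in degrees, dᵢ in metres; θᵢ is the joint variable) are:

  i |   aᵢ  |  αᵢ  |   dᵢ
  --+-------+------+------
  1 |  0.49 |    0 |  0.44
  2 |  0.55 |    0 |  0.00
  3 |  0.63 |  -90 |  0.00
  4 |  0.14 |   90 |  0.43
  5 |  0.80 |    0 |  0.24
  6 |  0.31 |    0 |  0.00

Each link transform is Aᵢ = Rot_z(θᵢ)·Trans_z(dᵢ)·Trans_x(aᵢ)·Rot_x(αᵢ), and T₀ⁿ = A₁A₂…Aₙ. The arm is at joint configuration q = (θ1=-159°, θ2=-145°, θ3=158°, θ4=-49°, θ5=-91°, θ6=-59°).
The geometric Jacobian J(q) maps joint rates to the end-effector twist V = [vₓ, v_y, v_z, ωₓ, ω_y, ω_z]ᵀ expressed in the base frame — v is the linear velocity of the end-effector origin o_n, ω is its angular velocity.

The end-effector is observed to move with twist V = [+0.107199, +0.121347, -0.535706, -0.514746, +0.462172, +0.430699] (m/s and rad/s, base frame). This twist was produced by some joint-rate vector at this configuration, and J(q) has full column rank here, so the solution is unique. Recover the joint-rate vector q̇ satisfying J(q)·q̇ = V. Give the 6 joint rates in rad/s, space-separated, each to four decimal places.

o_n = [-0.7381, 0.5168, 0.4900]
J₁: ẑ×o_n = [-0.5168, -0.7381, 0.0000], ω = ẑ
J2: z=[0.0000, 0.0000, 1.0000] o=[-0.4575, -0.1756, 0.4400] → [-0.6924, -0.2806, 0.0000, 0.0000, 0.0000, 1.0000]
J3: z=[0.0000, 0.0000, 1.0000] o=[-0.1499, 0.2804, 0.4400] → [-0.2364, -0.5882, 0.0000, 0.0000, 0.0000, 1.0000]
J4: z=[0.5592, -0.8290, 0.0000] o=[-0.6722, -0.0719, 0.4400] → [-0.0414, -0.0279, 0.2746, 0.5592, -0.8290, 0.0000]
J5: z=[0.6257, 0.4220, 0.6561] o=[-0.5079, -0.4798, 0.5457] → [-0.6773, -0.1162, 0.7207, 0.6257, 0.4220, 0.6561]
J6: z=[0.6257, 0.4220, 0.6561] o=[-0.7974, 0.2898, 0.6926] → [-0.2344, 0.1657, 0.1170, 0.6257, 0.4220, 0.6561]
q̇ = J⁺·V = [-0.8150, 0.6660, 0.7260, -0.6710, -0.5390, 0.3160]

-0.8150 0.6660 0.7260 -0.6710 -0.5390 0.3160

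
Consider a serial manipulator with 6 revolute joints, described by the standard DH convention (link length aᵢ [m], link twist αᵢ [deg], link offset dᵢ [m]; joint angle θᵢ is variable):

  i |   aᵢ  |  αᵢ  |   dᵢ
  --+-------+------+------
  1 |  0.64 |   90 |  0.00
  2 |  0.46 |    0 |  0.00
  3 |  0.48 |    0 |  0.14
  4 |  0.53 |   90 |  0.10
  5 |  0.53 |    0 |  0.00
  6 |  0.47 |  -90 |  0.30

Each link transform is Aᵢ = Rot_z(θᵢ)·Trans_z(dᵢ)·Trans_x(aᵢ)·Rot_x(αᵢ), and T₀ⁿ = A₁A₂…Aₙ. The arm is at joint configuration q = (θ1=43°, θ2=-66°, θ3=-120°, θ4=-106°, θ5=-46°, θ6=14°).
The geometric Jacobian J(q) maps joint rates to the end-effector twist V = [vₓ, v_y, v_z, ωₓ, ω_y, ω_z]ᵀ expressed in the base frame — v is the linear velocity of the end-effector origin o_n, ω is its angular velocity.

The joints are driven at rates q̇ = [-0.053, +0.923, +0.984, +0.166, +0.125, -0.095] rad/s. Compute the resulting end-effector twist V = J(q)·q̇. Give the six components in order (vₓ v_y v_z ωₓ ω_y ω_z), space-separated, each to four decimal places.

o_n = [0.5483, 1.0450, 0.7199]
J₁: ẑ×o_n = [-1.0450, 0.5483, 0.0000], ω = ẑ
J2: z=[0.6820, -0.7314, 0.0000] o=[0.4681, 0.4365, 0.0000] → [-0.5265, -0.4910, 0.4737, 0.6820, -0.7314, 0.0000]
J3: z=[0.6820, -0.7314, 0.0000] o=[0.6049, 0.5641, -0.4202] → [-0.8338, -0.7776, 0.2866, 0.6820, -0.7314, 0.0000]
J4: z=[0.6820, -0.7314, 0.0000] o=[0.3513, 0.1361, -0.3701] → [-0.7971, -0.7433, 0.7639, 0.6820, -0.7314, 0.0000]
J5: z=[0.6781, 0.6323, -0.3746] o=[0.5647, 0.1984, 0.1214] → [0.6956, -0.3997, 0.5844, 0.6781, 0.6323, -0.3746]
J6: z=[0.6781, 0.6323, -0.3746] o=[0.4055, 0.5713, 0.4627] → [0.3401, -0.2279, 0.2309, 0.6781, 0.6323, -0.3746]
V = J·q̇ = [-1.3287, -1.3990, 0.8971, 1.4341, -1.4971, -0.0642]

-1.3287 -1.3990 0.8971 1.4341 -1.4971 -0.0642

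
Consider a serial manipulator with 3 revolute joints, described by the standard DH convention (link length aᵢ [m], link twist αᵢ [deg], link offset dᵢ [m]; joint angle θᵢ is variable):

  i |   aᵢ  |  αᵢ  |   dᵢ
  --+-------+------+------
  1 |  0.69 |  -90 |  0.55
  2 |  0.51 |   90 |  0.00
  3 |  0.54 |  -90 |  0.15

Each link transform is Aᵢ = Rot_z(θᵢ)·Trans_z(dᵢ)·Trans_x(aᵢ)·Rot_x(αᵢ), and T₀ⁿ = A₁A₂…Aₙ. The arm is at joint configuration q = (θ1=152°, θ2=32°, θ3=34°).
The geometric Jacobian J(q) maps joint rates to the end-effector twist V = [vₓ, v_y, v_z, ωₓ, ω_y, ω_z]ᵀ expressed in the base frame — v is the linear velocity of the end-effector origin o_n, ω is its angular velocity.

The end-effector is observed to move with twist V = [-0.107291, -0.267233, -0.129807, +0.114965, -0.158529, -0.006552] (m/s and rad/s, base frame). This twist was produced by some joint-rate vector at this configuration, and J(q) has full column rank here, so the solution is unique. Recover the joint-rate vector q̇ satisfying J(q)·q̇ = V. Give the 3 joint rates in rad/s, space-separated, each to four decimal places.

0.2750 0.0860 -0.3320

o_n = [-1.5383, 0.4759, 0.1697]
J₁: ẑ×o_n = [-0.4759, -1.5383, 0.0000], ω = ẑ
J2: z=[-0.4695, -0.8829, 0.0000] o=[-0.6092, 0.3239, 0.5500] → [0.3358, -0.1785, -0.8916, -0.4695, -0.8829, 0.0000]
J3: z=[-0.4679, 0.2488, 0.8480] o=[-0.9911, 0.5270, 0.2797] → [0.0159, -0.5155, 0.1600, -0.4679, 0.2488, 0.8480]
q̇ = J⁺·V = [0.2750, 0.0860, -0.3320]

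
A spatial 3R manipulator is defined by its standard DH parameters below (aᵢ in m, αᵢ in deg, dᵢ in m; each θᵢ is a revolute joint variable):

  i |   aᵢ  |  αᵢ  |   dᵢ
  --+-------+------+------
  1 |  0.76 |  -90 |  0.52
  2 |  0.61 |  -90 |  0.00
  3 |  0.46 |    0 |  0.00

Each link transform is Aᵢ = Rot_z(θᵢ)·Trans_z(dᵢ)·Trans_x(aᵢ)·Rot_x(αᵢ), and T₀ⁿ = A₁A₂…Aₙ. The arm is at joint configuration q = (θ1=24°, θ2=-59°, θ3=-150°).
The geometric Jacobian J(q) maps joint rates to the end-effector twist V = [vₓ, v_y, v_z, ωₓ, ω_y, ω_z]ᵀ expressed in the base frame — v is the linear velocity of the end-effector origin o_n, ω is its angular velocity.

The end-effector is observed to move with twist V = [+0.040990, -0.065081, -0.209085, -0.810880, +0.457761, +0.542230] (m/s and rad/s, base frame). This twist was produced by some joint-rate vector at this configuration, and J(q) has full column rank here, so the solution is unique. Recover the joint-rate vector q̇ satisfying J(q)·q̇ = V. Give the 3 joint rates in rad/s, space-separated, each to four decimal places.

0.2090 0.7480 -0.6470

o_n = [0.7003, 0.5636, 0.7014]
J₁: ẑ×o_n = [-0.5636, 0.7003, 0.0000], ω = ẑ
J2: z=[-0.4067, 0.9135, 0.0000] o=[0.6943, 0.3091, 0.5200] → [0.1657, 0.0738, -0.1090, -0.4067, 0.9135, 0.0000]
J3: z=[0.7831, 0.3486, -0.5150] o=[0.9813, 0.4369, 1.0429] → [-0.0538, 0.4121, 0.1971, 0.7831, 0.3486, -0.5150]
q̇ = J⁺·V = [0.2090, 0.7480, -0.6470]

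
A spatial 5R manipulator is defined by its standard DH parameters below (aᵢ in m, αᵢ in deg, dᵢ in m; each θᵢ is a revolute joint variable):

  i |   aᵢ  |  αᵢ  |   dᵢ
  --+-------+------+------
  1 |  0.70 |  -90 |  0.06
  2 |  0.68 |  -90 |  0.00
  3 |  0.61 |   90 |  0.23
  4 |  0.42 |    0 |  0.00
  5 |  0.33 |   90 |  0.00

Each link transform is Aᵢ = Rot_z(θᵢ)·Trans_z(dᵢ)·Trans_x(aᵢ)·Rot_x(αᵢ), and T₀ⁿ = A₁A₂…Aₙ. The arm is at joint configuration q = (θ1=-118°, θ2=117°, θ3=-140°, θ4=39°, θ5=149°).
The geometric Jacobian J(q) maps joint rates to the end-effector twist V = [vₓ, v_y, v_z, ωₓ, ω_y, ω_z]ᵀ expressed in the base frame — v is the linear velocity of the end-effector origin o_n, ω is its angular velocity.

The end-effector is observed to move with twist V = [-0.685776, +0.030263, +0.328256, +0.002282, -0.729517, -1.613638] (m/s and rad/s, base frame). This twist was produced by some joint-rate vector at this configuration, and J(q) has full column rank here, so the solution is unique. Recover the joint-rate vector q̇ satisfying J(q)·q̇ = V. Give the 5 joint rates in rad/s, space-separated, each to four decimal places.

-0.8250 -0.1450 -0.9310 -0.0120 -0.6270

o_n = [0.2503, -0.3639, 0.0738]
J₁: ẑ×o_n = [0.3639, 0.2503, -0.0000], ω = ẑ
J2: z=[0.8829, -0.4695, 0.0000] o=[-0.3286, -0.6181, 0.0600] → [-0.0065, -0.0122, 0.4962, 0.8829, -0.4695, 0.0000]
J3: z=[0.4183, 0.7867, 0.4540] o=[-0.1837, -0.3455, -0.5459] → [0.4958, -0.0622, -0.3491, 0.4183, 0.7867, 0.4540]
J4: z=[-0.8134, 0.1020, 0.5727] o=[0.1591, -0.5359, -0.0251] → [-0.0885, 0.1327, -0.1492, -0.8134, 0.1020, 0.5727]
J5: z=[-0.8134, 0.1020, 0.5727] o=[0.4016, -0.5267, 0.3177] → [-0.1181, -0.2851, -0.1170, -0.8134, 0.1020, 0.5727]
q̇ = J⁺·V = [-0.8250, -0.1450, -0.9310, -0.0120, -0.6270]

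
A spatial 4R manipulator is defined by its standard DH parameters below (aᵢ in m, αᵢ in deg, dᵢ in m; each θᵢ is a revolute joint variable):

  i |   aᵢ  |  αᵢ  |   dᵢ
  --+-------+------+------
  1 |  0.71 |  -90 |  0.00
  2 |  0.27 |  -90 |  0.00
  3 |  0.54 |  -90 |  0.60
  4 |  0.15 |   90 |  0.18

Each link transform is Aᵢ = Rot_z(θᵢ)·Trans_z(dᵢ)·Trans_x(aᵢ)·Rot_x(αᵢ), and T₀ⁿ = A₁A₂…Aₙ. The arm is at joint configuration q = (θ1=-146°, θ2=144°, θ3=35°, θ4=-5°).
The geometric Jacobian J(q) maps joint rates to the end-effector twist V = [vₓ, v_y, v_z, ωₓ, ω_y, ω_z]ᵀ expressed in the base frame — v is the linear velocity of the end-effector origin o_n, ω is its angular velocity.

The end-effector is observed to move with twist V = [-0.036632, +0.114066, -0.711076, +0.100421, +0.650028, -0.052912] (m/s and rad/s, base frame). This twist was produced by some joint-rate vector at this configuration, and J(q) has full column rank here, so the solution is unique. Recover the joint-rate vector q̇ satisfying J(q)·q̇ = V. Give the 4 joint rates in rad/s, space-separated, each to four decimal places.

o_n = [-0.1028, 0.5855, 0.0660]
J₁: ẑ×o_n = [-0.5855, -0.1028, 0.0000], ω = ẑ
J2: z=[0.5592, -0.8290, 0.0000] o=[-0.5886, -0.3970, 0.0000] → [-0.0547, -0.0369, 0.9522, 0.5592, -0.8290, 0.0000]
J3: z=[0.4873, 0.3287, 0.8090] o=[-0.4075, -0.2749, -0.1587] → [-0.6222, 0.1370, 0.3191, 0.4873, 0.3287, 0.8090]
J4: z=[-0.8428, 0.4196, 0.3371] o=[0.0083, 0.3792, 0.0667] → [-0.0698, -0.0381, -0.1272, -0.8428, 0.4196, 0.3371]
q̇ = J⁺·V = [-0.1350, -0.9300, 0.3290, -0.5460]

-0.1350 -0.9300 0.3290 -0.5460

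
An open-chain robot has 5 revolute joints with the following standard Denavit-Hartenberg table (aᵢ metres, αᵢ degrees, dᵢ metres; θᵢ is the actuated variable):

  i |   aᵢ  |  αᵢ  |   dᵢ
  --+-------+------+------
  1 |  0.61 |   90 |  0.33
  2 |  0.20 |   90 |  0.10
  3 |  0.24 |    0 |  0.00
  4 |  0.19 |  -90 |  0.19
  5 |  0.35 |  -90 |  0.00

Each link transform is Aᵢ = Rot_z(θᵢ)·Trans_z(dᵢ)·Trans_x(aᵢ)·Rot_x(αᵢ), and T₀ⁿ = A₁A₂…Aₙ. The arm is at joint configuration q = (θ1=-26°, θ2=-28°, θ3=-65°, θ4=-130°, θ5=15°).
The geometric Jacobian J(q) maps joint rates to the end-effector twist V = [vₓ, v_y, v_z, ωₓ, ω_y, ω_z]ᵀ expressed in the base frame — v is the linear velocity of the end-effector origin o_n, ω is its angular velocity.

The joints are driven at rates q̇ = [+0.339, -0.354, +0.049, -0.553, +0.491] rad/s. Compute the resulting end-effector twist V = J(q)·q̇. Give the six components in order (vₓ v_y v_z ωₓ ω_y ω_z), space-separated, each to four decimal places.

o_n = [0.3323, -0.1834, 0.3402]
J₁: ẑ×o_n = [0.1834, 0.3323, -0.0000], ω = ẑ
J2: z=[-0.4384, -0.8988, 0.0000] o=[0.5483, -0.2674, 0.3300] → [-0.0091, 0.0045, -0.2309, -0.4384, -0.8988, 0.0000]
J3: z=[-0.4220, 0.2058, -0.8829] o=[0.6631, -0.4347, 0.2361] → [0.2433, 0.3360, -0.0380, -0.4220, 0.2058, -0.8829]
J4: z=[-0.4220, 0.2058, -0.8829] o=[0.8390, -0.2785, 0.1885] → [0.1151, 0.5114, 0.0642, -0.4220, 0.2058, -0.8829]
J5: z=[0.2180, 0.9683, 0.1215] o=[0.5916, -0.2125, 0.1069] → [0.2224, -0.0824, 0.2574, 0.2180, 0.9683, 0.1215]
V = J·q̇ = [0.1228, -0.1957, 0.1708, 0.4749, 0.6899, 0.8437]

0.1228 -0.1957 0.1708 0.4749 0.6899 0.8437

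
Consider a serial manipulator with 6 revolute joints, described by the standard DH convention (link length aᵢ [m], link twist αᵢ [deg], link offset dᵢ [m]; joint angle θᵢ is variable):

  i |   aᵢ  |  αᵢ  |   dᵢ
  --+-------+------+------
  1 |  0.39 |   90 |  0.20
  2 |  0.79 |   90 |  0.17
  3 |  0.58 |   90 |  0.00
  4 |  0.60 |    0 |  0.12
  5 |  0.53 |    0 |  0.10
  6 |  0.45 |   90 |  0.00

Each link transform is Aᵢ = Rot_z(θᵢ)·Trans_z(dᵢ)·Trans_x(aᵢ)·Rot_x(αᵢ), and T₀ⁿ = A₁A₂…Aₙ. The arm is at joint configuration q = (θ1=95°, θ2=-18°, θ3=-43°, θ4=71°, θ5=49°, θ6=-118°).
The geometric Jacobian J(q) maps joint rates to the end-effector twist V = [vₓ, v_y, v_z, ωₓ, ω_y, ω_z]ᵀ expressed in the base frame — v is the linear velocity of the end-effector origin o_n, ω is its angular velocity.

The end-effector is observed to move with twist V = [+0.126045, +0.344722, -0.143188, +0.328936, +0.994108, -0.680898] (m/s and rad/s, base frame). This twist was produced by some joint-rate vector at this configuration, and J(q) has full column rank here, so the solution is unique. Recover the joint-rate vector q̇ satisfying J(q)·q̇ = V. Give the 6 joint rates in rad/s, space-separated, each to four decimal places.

o_n = [-0.7604, 1.2830, -1.2057]
J₁: ẑ×o_n = [-1.2830, -0.7604, 0.0000], ω = ẑ
J2: z=[0.9962, 0.0872, 0.0000] o=[-0.0340, 0.3885, 0.2000] → [-0.1225, 1.4004, 0.9544, 0.9962, 0.0872, 0.0000]
J3: z=[0.0269, -0.3078, -0.9511] o=[0.0699, 1.1518, -0.0441] → [0.4824, 0.8209, -0.2521, 0.0269, -0.3078, -0.9511]
J4: z=[-0.6720, -0.7099, 0.2107] o=[-0.3593, 1.5192, -0.1752] → [0.7813, -0.7771, -0.1260, -0.6720, -0.7099, 0.2107]
J5: z=[-0.6720, -0.7099, 0.2107] o=[-0.5693, 1.3831, -0.7336] → [0.3563, -0.3576, -0.0684, -0.6720, -0.7099, 0.2107]
J6: z=[-0.6720, -0.7099, 0.2107] o=[-0.4280, 1.0030, -1.0892] → [0.0237, -0.1484, -0.4242, -0.6720, -0.7099, 0.2107]
q̇ = J⁺·V = [-0.8090, -0.5240, -0.4190, -0.9810, -0.0010, -0.3010]

-0.8090 -0.5240 -0.4190 -0.9810 -0.0010 -0.3010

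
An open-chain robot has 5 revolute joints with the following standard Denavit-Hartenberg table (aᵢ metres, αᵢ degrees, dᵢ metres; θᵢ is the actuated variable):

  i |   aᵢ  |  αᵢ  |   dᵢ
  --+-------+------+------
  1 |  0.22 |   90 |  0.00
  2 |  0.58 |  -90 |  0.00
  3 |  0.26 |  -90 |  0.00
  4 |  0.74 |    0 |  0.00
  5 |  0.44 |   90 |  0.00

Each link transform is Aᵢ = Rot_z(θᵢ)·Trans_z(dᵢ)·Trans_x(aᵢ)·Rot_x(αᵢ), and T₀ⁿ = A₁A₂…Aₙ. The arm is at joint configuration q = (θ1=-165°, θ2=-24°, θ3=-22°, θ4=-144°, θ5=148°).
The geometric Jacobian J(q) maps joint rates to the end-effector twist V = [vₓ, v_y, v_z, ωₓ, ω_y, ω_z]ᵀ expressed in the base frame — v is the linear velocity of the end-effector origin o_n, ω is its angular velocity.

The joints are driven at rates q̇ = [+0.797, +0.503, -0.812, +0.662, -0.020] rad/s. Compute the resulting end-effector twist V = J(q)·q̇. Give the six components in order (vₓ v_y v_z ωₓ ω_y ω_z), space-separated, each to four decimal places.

-0.0594 -0.6582 0.4078 0.1307 -0.0605 -0.0426

o_n = [-0.9749, -0.2223, 0.0956]
J₁: ẑ×o_n = [0.2223, -0.9749, 0.0000], ω = ẑ
J2: z=[-0.2588, 0.9659, 0.0000] o=[-0.2125, -0.0569, 0.0000] → [0.0923, 0.0247, 0.7792, -0.2588, 0.9659, 0.0000]
J3: z=[-0.3929, -0.1053, 0.9135] o=[-0.7243, -0.1941, -0.2359] → [-0.0091, -0.0987, -0.0153, -0.3929, -0.1053, 0.9135]
J4: z=[-0.0906, -0.9842, -0.1524] o=[-0.9622, -0.1570, -0.3340] → [-0.4327, 0.0408, -0.0065, -0.0906, -0.9842, -0.1524]
J5: z=[-0.0906, -0.9842, -0.1524] o=[-0.5853, -0.2882, 0.2892] → [0.2005, 0.0418, -0.3894, -0.0906, -0.9842, -0.1524]
V = J·q̇ = [-0.0594, -0.6582, 0.4078, 0.1307, -0.0605, -0.0426]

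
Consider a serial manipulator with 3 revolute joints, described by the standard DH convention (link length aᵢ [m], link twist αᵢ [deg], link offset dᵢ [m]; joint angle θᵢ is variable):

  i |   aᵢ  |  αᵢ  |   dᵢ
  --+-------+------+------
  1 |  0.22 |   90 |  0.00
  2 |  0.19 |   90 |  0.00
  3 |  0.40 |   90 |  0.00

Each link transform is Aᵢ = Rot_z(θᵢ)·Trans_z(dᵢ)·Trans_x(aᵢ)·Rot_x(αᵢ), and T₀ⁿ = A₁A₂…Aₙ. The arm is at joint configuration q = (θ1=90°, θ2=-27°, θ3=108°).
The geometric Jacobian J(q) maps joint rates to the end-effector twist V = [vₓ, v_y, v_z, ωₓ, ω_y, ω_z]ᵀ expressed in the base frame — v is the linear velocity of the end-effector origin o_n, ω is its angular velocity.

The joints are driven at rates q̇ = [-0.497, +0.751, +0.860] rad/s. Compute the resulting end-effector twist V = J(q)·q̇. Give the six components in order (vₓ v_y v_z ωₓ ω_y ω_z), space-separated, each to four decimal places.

o_n = [0.3804, 0.2792, -0.0301]
J₁: ẑ×o_n = [-0.2792, 0.3804, 0.0000], ω = ẑ
J2: z=[1.0000, -0.0000, 0.0000] o=[0.0000, 0.2200, 0.0000] → [-0.0000, 0.0301, 0.0592, 1.0000, -0.0000, 0.0000]
J3: z=[0.0000, -0.4540, -0.8910] o=[0.0000, 0.3893, -0.0863] → [-0.1236, -0.3390, 0.1727, 0.0000, -0.4540, -0.8910]
V = J·q̇ = [0.0324, -0.4579, 0.1930, 0.7510, -0.3904, -1.2633]

0.0324 -0.4579 0.1930 0.7510 -0.3904 -1.2633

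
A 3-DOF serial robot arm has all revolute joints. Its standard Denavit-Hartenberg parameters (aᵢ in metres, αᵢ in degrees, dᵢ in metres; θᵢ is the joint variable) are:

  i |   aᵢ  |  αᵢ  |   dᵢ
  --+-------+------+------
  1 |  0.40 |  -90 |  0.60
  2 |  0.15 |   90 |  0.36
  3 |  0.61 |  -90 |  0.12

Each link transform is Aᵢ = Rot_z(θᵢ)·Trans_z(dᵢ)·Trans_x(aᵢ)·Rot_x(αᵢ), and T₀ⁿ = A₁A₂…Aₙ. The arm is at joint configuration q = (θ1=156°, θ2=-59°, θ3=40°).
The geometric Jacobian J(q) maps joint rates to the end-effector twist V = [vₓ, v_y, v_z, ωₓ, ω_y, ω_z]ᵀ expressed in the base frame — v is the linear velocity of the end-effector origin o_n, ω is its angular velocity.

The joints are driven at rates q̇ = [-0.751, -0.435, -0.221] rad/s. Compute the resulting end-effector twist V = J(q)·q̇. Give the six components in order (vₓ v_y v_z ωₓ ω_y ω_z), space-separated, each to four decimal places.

o_n = [-0.8678, -0.4369, 1.1909]
J₁: ẑ×o_n = [0.4369, -0.8678, 0.0000], ω = ẑ
J2: z=[-0.4067, -0.9135, 0.0000] o=[-0.3654, 0.1627, 0.6000] → [-0.5398, 0.2403, -0.2151, -0.4067, -0.9135, 0.0000]
J3: z=[0.7831, -0.3486, 0.5150] o=[-0.5824, -0.1348, 0.7286] → [-0.0056, -0.5090, -0.3361, 0.7831, -0.3486, 0.5150]
V = J·q̇ = [-0.0921, 0.6597, 0.1678, 0.0039, 0.4744, -0.8648]

-0.0921 0.6597 0.1678 0.0039 0.4744 -0.8648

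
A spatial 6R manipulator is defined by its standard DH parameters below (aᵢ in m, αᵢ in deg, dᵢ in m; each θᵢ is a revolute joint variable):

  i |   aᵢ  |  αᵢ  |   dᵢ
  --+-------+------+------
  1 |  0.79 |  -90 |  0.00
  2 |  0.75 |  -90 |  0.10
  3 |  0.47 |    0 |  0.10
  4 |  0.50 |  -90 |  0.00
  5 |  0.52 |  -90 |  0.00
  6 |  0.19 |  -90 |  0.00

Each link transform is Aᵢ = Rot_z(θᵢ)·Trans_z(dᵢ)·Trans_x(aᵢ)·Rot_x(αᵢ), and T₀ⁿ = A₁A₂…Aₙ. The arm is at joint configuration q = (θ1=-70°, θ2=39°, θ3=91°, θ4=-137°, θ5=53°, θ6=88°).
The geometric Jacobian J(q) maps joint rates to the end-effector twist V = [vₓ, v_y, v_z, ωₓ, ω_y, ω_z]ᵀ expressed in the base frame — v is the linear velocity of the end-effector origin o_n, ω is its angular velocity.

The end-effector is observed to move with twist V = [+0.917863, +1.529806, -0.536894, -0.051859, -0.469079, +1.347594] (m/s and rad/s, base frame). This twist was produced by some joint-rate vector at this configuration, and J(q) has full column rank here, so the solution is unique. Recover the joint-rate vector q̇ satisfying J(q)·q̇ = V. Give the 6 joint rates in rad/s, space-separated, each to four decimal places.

0.8760 0.8820 0.4890 -0.5470 0.7810 0.9550

o_n = [0.9794, -1.6688, -0.4889]
J₁: ẑ×o_n = [1.6688, 0.9794, -0.0000], ω = ẑ
J2: z=[0.9397, 0.3420, 0.0000] o=[0.2702, -0.7424, 0.0000] → [-0.1672, 0.4594, -1.1131, 0.9397, 0.3420, 0.0000]
J3: z=[-0.2152, 0.5914, -0.7771] o=[0.5635, -1.2559, -0.4720] → [-0.3309, -0.3269, -0.1571, -0.2152, 0.5914, -0.7771]
J4: z=[-0.2152, 0.5914, -0.7771] o=[0.0982, -1.3515, -0.5445] → [-0.2137, -0.6729, -0.4528, -0.2152, 0.5914, -0.7771]
J5: z=[-0.4616, -0.7629, -0.4527] o=[0.5285, -1.4821, -0.7631] → [-0.2937, -0.0775, 0.4302, -0.4616, -0.7629, -0.4527]
J6: z=[-0.5578, -0.1472, 0.8168] o=[0.8872, -1.8094, -0.5772] → [-0.1279, 0.1246, -0.0649, -0.5578, -0.1472, 0.8168]
q̇ = J⁺·V = [0.8760, 0.8820, 0.4890, -0.5470, 0.7810, 0.9550]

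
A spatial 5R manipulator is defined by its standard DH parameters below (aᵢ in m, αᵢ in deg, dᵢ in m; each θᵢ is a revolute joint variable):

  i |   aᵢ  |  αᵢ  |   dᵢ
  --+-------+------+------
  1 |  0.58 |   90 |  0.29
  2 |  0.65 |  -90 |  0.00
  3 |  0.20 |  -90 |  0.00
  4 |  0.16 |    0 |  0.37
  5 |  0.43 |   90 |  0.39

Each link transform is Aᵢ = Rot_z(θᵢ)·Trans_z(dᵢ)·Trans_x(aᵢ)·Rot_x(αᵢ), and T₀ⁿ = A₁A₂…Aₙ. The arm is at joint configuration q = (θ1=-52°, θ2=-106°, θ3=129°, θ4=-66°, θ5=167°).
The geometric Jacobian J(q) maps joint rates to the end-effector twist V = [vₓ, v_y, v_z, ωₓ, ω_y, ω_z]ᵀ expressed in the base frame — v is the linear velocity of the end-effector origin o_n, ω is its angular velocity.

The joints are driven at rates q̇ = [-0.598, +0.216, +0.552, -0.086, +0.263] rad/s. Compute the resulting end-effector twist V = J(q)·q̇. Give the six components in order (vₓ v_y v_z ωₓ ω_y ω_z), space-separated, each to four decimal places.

o_n = [-0.0615, -0.4670, 0.4197]
J₁: ẑ×o_n = [0.4670, -0.0615, 0.0000], ω = ẑ
J2: z=[-0.7880, -0.6157, 0.0000] o=[0.3571, -0.4570, 0.2900] → [-0.0799, 0.1022, -0.2499, -0.7880, -0.6157, 0.0000]
J3: z=[0.5918, -0.7575, -0.2756] o=[0.2468, -0.3159, -0.3348] → [-0.6132, -0.3616, -0.3230, 0.5918, -0.7575, -0.2756]
J4: z=[-0.3640, -0.5562, 0.7470] o=[0.3906, -0.2475, -0.2138] → [-0.1884, -0.1072, -0.1716, -0.3640, -0.5562, 0.7470]
J5: z=[-0.3640, -0.5562, 0.7470] o=[0.3892, -0.5418, 0.0617] → [-0.2550, -0.2064, -0.2780, -0.3640, -0.5562, 0.7470]
V = J·q̇ = [-0.6859, -0.1858, -0.2906, 0.0920, -0.6496, -0.6179]

-0.6859 -0.1858 -0.2906 0.0920 -0.6496 -0.6179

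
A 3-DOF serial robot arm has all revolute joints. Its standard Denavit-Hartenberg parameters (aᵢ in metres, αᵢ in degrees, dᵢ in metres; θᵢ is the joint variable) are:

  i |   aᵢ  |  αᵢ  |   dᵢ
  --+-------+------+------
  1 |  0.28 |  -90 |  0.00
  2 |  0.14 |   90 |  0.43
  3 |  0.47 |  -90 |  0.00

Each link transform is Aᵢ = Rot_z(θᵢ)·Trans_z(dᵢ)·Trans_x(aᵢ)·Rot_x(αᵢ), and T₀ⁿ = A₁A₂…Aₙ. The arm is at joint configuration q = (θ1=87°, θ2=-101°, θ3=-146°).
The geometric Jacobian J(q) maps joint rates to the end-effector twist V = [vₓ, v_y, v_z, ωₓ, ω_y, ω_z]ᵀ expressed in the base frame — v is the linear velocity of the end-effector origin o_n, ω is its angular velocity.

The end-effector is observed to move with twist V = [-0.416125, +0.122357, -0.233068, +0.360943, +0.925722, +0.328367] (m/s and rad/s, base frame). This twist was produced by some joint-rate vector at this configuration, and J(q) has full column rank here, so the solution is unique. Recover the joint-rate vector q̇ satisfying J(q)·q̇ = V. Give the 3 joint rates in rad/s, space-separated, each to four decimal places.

o_n = [-0.1498, 0.3359, -0.2451]
J₁: ẑ×o_n = [-0.3359, -0.1498, 0.0000], ω = ẑ
J2: z=[-0.9986, 0.0523, 0.0000] o=[0.0147, 0.2796, 0.0000] → [-0.0128, -0.2447, -0.0476, -0.9986, 0.0523, 0.0000]
J3: z=[-0.0514, -0.9803, -0.1908] o=[-0.4162, 0.2754, 0.1374] → [0.3865, -0.0705, 0.2580, -0.0514, -0.9803, -0.1908]
q̇ = J⁺·V = [0.1450, -0.3120, -0.9610]

0.1450 -0.3120 -0.9610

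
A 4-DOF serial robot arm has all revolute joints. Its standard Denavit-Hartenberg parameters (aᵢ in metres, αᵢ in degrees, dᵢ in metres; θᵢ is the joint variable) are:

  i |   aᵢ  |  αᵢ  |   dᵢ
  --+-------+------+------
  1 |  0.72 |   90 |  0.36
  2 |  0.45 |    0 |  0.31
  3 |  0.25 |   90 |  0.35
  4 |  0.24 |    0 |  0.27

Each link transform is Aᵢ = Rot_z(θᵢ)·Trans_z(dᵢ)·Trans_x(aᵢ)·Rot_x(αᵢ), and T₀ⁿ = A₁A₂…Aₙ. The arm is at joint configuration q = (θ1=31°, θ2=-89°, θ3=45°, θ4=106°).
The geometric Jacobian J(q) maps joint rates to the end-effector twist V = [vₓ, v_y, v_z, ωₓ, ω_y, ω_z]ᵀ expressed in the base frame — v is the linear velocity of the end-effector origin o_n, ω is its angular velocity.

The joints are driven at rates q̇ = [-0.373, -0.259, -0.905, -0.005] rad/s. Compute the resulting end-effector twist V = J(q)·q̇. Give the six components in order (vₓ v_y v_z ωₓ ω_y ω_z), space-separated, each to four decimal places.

o_n = [1.0352, -0.4171, -0.4119]
J₁: ẑ×o_n = [0.4171, 1.0352, -0.0000], ω = ẑ
J2: z=[0.5150, -0.8572, 0.0000] o=[0.6172, 0.3708, 0.3600] → [0.6616, 0.3975, -0.0475, 0.5150, -0.8572, 0.0000]
J3: z=[0.5150, -0.8572, 0.0000] o=[0.7836, 0.1092, -0.0899] → [0.2760, 0.1658, -0.0553, 0.5150, -0.8572, 0.0000]
J4: z=[-0.5954, -0.3578, -0.7193] o=[1.1180, -0.0982, -0.2636] → [-0.1763, -0.0288, 0.1603, -0.5954, -0.3578, -0.7193]
V = J·q̇ = [-0.5758, -0.6390, 0.0615, -0.5965, 0.9995, -0.3694]

-0.5758 -0.6390 0.0615 -0.5965 0.9995 -0.3694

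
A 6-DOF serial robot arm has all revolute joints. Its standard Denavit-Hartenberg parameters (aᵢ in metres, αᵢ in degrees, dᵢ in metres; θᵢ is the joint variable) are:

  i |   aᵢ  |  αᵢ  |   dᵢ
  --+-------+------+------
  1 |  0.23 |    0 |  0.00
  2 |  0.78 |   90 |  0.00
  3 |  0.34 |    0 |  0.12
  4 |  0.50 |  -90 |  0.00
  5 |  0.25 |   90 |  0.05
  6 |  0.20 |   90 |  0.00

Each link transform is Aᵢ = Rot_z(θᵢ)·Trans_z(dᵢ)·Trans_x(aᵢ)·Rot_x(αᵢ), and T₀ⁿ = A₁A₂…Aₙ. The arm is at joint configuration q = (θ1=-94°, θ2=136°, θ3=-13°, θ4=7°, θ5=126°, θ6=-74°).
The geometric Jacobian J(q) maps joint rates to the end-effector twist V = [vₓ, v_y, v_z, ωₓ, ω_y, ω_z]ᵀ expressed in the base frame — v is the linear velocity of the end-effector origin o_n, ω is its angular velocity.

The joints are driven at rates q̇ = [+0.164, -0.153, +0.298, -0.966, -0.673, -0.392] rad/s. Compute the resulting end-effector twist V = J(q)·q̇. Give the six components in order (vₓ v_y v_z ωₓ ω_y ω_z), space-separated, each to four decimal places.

o_n = [0.9509, 0.8119, -0.2515]
J₁: ẑ×o_n = [-0.8119, 0.9509, 0.0000], ω = ẑ
J2: z=[0.0000, 0.0000, 1.0000] o=[-0.0160, -0.2294, 0.0000] → [-1.0413, 0.9669, 0.0000, 0.0000, 0.0000, 1.0000]
J3: z=[0.6691, -0.7431, 0.0000] o=[0.5636, 0.2925, 0.0000] → [0.1869, 0.1683, 0.6353, 0.6691, -0.7431, 0.0000]
J4: z=[0.6691, -0.7431, 0.0000] o=[0.8901, 0.4250, -0.0765] → [0.1300, 0.1171, 0.3040, 0.6691, -0.7431, 0.0000]
J5: z=[0.0777, 0.0699, 0.9945] o=[1.2596, 0.7577, -0.1287] → [-0.0624, -0.2976, 0.0258, 0.0777, 0.0699, 0.9945]
J6: z=[0.2046, 0.9752, -0.0846] o=[1.0196, 0.8137, -0.0637] → [-0.1833, 0.0442, 0.0666, 0.2046, 0.9752, -0.0846]
V = J·q̇ = [0.0701, 0.1280, -0.1479, -0.5795, 0.0671, -0.6252]

0.0701 0.1280 -0.1479 -0.5795 0.0671 -0.6252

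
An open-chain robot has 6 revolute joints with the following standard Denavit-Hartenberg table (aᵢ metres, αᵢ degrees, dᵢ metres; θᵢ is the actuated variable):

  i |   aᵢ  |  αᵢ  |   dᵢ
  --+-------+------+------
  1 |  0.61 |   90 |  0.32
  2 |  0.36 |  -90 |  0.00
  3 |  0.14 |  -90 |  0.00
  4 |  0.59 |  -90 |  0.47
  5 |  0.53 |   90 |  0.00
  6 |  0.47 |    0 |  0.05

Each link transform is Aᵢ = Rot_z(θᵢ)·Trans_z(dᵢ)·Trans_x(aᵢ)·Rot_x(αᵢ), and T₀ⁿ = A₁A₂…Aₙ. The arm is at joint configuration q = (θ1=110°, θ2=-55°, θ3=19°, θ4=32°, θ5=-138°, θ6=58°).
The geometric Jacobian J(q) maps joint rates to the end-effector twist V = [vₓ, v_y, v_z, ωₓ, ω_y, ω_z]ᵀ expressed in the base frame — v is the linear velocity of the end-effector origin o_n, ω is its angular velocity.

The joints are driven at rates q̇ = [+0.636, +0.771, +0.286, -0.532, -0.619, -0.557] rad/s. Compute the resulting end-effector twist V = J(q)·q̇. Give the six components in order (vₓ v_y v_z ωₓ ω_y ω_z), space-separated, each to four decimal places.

0.3058 -0.3311 0.1735 0.3335 1.0513 0.4575

o_n = [-0.9304, 0.0043, 0.1624]
J₁: ẑ×o_n = [-0.0043, -0.9304, 0.0000], ω = ẑ
J2: z=[0.9397, 0.3420, 0.0000] o=[-0.2086, 0.5732, 0.3200] → [-0.0539, 0.1481, -0.2878, 0.9397, 0.3420, 0.0000]
J3: z=[-0.2802, 0.7698, 0.5736] o=[-0.2793, 0.7672, 0.0251] → [0.5433, -0.3350, 0.7149, -0.2802, 0.7698, 0.5736]
J4: z=[-0.8246, -0.4989, 0.2667] o=[-0.3481, 0.8230, -0.0833] → [0.0958, 0.0473, 0.3847, -0.8246, -0.4989, 0.2667]
J5: z=[0.4980, -0.8638, -0.0760] o=[-0.8939, 0.5471, -0.5248] → [-0.6349, -0.3395, -0.3018, 0.4980, -0.8638, -0.0760]
J6: z=[0.7923, 0.4177, 0.4447] o=[-1.0807, 0.3979, -0.0518] → [0.2645, -0.1029, -0.3746, 0.7923, 0.4177, 0.4447]
V = J·q̇ = [0.3058, -0.3311, 0.1735, 0.3335, 1.0513, 0.4575]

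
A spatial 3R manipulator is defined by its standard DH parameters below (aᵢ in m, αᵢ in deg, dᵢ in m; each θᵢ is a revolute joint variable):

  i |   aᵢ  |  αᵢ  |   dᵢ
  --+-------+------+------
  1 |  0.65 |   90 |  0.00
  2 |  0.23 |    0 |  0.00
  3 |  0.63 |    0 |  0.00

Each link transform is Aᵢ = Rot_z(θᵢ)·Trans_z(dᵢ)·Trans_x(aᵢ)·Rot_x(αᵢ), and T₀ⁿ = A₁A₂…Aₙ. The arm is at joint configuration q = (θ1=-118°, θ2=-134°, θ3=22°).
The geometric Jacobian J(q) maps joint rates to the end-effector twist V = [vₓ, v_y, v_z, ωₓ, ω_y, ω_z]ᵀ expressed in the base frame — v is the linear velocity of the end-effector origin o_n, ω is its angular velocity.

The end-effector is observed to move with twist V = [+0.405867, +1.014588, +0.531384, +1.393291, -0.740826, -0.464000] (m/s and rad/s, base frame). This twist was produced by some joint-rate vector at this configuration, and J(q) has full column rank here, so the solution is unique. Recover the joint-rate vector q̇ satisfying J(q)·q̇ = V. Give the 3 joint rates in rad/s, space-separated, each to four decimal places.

o_n = [-0.1194, -0.2245, -0.7496]
J₁: ẑ×o_n = [0.2245, -0.1194, 0.0000], ω = ẑ
J2: z=[-0.8829, 0.4695, 0.0000] o=[-0.3052, -0.5739, 0.0000] → [-0.3519, -0.6618, -0.3958, -0.8829, 0.4695, 0.0000]
J3: z=[-0.8829, 0.4695, 0.0000] o=[-0.2301, -0.4328, -0.1654] → [-0.2742, -0.5158, -0.2360, -0.8829, 0.4695, 0.0000]
q̇ = J⁺·V = [-0.4640, -0.9950, -0.5830]

-0.4640 -0.9950 -0.5830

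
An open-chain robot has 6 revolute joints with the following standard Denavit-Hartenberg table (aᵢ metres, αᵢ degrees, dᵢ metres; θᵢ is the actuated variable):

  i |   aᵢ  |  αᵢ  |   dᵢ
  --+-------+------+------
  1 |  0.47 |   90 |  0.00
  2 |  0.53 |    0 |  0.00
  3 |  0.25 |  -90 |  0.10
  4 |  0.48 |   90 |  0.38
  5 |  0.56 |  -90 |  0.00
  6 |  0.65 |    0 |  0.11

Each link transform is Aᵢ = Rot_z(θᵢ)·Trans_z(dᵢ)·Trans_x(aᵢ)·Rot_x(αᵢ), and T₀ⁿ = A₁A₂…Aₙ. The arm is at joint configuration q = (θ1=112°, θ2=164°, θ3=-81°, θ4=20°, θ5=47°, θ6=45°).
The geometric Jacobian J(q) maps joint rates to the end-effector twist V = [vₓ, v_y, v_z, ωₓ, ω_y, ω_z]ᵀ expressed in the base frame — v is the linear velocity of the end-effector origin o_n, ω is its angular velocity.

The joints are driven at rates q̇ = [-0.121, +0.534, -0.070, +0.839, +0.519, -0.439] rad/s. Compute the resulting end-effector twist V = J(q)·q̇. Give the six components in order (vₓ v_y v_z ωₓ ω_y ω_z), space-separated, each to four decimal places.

o_n = [-0.2449, -1.2795, 1.4058]
J₁: ẑ×o_n = [1.2795, -0.2449, 0.0000], ω = ẑ
J2: z=[0.9272, 0.3746, 0.0000] o=[-0.1761, 0.4358, 0.0000] → [0.5266, -1.3034, -1.5645, 0.9272, 0.3746, 0.0000]
J3: z=[0.9272, 0.3746, 0.0000] o=[0.0148, -0.0366, 0.1461] → [0.4719, -1.1679, -1.0551, 0.9272, 0.3746, 0.0000]
J4: z=[0.3718, -0.9203, 0.1219] o=[0.0961, 0.0291, 0.3942] → [-0.7714, -0.4177, -0.8004, 0.3718, -0.9203, 0.1219]
J5: z=[0.8557, 0.3907, 0.3395] o=[0.0646, -0.3311, 0.8882] → [0.5241, -0.5479, -0.6905, 0.8557, 0.3907, 0.3395]
J6: z=[0.5169, -0.6116, -0.5990] o=[0.0794, -0.7164, 1.2943] → [-0.4054, 0.1367, -0.4894, 0.5169, -0.6116, -0.5990]
V = J·q̇ = [-0.1039, -1.2794, -1.5767, 0.9593, -0.1271, 0.4204]

-0.1039 -1.2794 -1.5767 0.9593 -0.1271 0.4204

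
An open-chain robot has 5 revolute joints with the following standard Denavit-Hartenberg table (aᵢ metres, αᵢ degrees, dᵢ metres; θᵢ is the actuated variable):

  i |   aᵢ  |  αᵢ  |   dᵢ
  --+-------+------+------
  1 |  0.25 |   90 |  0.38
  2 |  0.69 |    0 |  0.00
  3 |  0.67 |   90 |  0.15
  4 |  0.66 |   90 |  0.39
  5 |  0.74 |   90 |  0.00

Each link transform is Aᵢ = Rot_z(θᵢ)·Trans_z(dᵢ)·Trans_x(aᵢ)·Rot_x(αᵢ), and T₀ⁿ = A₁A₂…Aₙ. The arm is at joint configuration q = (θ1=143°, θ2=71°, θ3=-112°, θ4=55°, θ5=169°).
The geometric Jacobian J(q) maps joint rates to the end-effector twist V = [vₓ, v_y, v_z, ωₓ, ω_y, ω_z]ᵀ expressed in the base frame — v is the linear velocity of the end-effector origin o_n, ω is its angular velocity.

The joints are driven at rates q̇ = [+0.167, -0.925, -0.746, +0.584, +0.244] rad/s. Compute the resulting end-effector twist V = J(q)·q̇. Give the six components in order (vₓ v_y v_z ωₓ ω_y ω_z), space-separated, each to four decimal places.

o_n = [-0.4241, 0.4393, 0.2169]
J₁: ẑ×o_n = [-0.4393, -0.4241, 0.0000], ω = ẑ
J2: z=[0.6018, 0.7986, 0.0000] o=[-0.1997, 0.1505, 0.3800] → [-0.1302, 0.0981, 0.3531, 0.6018, 0.7986, 0.0000]
J3: z=[0.6018, 0.7986, 0.0000] o=[-0.3791, 0.2856, 1.0324] → [-0.6513, 0.4908, 0.1284, 0.6018, 0.7986, 0.0000]
J4: z=[0.5240, -0.3948, -0.7547] o=[-0.6926, 0.7098, 0.5928] → [-0.0557, -0.0057, -0.0357, 0.5240, -0.3948, -0.7547]
J5: z=[-0.8389, -0.0860, -0.5374] o=[-0.3911, 1.1595, 0.0502] → [-0.4014, 0.1576, 0.6014, -0.8389, -0.0860, -0.5374]
V = J·q̇ = [0.4025, -0.4926, -0.2965, -0.9043, -1.5861, -0.4049]

0.4025 -0.4926 -0.2965 -0.9043 -1.5861 -0.4049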